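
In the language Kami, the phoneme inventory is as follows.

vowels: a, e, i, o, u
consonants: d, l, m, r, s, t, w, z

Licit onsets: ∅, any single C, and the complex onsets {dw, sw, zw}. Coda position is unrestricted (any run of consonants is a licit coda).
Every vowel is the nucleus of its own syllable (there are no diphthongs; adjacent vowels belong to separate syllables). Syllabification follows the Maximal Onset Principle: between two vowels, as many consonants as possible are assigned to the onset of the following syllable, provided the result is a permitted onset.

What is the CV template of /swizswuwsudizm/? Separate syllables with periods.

CCVC.CCVC.CV.CVCC

Vowels present: i, u, u, i; each is a nucleus, giving 4 syllables.
σ1/σ2 boundary: /zsw/; trying suffixes from longest down, /sw/ is the first permitted one, so coda /z/ | onset /sw/.
σ2/σ3 boundary: /ws/; trying suffixes from longest down, /s/ is the first permitted one, so coda /w/ | onset /s/.
σ3/σ4 boundary: /d/ → onset of the next syllable (single consonants are always licit onsets).
Result: swiz.swuw.su.dizm.
Mapping each syllable to C/V: /swiz/ → CCVC, /swuw/ → CCVC, /su/ → CV, /dizm/ → CVCC.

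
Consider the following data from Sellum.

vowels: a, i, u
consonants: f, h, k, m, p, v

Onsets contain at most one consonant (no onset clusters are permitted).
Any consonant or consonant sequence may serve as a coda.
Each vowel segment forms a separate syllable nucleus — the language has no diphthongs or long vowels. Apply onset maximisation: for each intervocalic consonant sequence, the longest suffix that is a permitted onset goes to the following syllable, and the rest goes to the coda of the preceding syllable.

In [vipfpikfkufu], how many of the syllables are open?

Vowels present: i, i, u, u; each is a nucleus, giving 4 syllables.
/i…i/ gap (V1→V2): cluster /pfp/ — the longest permitted-onset suffix is /p/; onset = /p/, preceding coda = /pf/.
/i…u/ gap (V2→V3): /kfk/ splits as /kf/ + /k/ (/k/ is the longest suffix that is a licit onset).
/u…u/ gap (V3→V4): /f/ is a single consonant, so it becomes the next onset.
Putting it together: vipf.pikf.ku.fu.
Classifying each syllable: /vipf/ (closed), /pikf/ (closed), /ku/ (open), /fu/ (open).
Open syllables: 2.

2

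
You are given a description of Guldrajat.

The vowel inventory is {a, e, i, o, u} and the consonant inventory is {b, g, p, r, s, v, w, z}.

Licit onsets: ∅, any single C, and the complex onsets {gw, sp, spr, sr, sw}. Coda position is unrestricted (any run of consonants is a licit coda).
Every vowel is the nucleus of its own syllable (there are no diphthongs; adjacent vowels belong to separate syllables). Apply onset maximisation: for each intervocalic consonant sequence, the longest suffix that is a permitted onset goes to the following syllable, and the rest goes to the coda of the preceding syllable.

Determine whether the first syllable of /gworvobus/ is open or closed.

closed

The vowels are o, o, u — 3 nuclei, so 3 syllables.
/o…o/ gap (V1→V2): /rv/; trying suffixes from longest down, /v/ is the first permitted one, so coda /r/ | onset /v/.
/o…u/ gap (V2→V3): /b/ is a single consonant, so it becomes the next onset.
Putting it together: gwor.vo.bus.
Syllable 1 is /gwor/ with coda /r/, so it is closed.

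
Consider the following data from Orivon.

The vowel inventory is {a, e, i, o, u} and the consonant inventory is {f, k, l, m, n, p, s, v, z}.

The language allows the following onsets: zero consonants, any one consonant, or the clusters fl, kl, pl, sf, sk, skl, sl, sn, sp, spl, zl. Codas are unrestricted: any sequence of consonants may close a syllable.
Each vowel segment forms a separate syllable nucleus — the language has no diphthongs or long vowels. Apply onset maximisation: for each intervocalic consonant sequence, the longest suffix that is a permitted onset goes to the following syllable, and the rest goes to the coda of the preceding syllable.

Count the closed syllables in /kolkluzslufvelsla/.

Vowels present: o, u, u, e, a; each is a nucleus, giving 5 syllables.
Between /o/ (V1) and /u/ (V2): /lkl/ splits as /l/ + /kl/ (/kl/ is the longest suffix that is a licit onset).
Between /u/ (V2) and /u/ (V3): /zsl/ splits as /z/ + /sl/ (/sl/ is the longest suffix that is a licit onset).
Between /u/ (V3) and /e/ (V4): cluster /fv/ — the longest permitted-onset suffix is /v/; onset = /v/, preceding coda = /f/.
Between /e/ (V4) and /a/ (V5): cluster /lsl/ — the longest permitted-onset suffix is /sl/; onset = /sl/, preceding coda = /l/.
Syllabification: kol.kluz.sluf.vel.sla.
Classifying each syllable: /kol/ (closed), /kluz/ (closed), /sluf/ (closed), /vel/ (closed), /sla/ (open).
Closed syllables: 4.

4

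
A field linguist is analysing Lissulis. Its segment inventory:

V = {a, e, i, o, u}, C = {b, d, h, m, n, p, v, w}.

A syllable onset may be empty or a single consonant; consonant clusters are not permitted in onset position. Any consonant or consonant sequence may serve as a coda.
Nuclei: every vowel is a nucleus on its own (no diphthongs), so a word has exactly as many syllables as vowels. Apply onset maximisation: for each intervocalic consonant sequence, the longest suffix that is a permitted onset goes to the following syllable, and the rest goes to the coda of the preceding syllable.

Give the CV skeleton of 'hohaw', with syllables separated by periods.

CV.CVC

Vowels present: o, a; each is a nucleus, giving 2 syllables.
Between /o/ (V1) and /a/ (V2): /h/ → onset of the next syllable (single consonants are always licit onsets).
Result: ho.haw.
Mapping each syllable to C/V: /ho/ → CV, /haw/ → CVC.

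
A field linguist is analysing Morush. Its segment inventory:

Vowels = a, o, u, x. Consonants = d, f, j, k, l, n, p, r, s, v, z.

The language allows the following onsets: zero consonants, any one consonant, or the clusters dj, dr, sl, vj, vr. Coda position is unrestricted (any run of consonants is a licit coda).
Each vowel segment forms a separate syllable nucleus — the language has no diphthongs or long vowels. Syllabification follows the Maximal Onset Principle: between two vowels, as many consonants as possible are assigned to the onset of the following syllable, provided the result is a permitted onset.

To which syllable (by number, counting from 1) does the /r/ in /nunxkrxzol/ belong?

3

Vowels present: u, x, x, o; each is a nucleus, giving 4 syllables.
σ1/σ2 boundary: /n/ is a single consonant, so it becomes the next onset.
σ2/σ3 boundary: /kr/ splits as /k/ + /r/ (/r/ is the longest suffix that is a licit onset).
σ3/σ4 boundary: just /z/ — single C goes to the following onset.
Result: nu.nxk.rx.zol.
The /r/ is in the onset of syllable 3 (/rx/).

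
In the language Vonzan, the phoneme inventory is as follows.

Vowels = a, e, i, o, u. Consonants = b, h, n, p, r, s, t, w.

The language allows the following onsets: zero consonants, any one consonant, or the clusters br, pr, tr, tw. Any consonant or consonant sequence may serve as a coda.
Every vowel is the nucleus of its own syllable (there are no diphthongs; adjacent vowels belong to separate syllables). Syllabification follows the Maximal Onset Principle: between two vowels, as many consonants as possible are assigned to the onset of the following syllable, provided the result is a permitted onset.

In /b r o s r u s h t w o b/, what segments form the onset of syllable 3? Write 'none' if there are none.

tw

Nuclei (vowels): o, u, o → 3 syllables.
Between /o/ (V1) and /u/ (V2): /sr/; trying suffixes from longest down, /r/ is the first permitted one, so coda /s/ | onset /r/.
Between /u/ (V2) and /o/ (V3): cluster /shtw/ — the longest permitted-onset suffix is /tw/; onset = /tw/, preceding coda = /sh/.
Result: bros.rush.twob.
Syllable 3 is /twob/: onset /tw/, nucleus /o/, coda /b/.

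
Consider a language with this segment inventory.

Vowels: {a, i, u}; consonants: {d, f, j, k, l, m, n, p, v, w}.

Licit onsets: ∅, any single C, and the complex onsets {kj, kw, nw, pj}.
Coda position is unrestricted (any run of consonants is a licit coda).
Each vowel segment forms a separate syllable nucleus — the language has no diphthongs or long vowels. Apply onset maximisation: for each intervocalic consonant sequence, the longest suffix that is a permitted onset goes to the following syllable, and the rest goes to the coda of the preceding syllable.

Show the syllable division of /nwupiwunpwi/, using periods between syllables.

nwu.pi.wunp.wi

The vowels are u, i, u, i — 4 nuclei, so 4 syllables.
V1 /u/ – V2 /i/: just /p/ — single C goes to the following onset.
V2 /i/ – V3 /u/: /w/ is a single consonant, so it becomes the next onset.
V3 /u/ – V4 /i/: /npw/ — longest licit onset from the right is /w/, leaving /np/ as coda.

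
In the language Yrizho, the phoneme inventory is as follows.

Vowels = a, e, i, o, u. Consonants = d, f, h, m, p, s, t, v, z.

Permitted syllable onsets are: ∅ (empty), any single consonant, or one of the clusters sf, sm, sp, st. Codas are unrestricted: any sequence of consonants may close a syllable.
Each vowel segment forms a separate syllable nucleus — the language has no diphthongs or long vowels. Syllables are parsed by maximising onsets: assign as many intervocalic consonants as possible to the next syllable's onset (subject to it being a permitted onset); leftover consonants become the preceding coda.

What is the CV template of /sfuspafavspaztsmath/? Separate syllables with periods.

The vowels are u, a, a, a, a — 5 nuclei, so 5 syllables.
σ1/σ2 boundary: /sp/ — entire cluster is a permitted onset → onset /sp/, coda ∅.
σ2/σ3 boundary: just /f/ — single C goes to the following onset.
σ3/σ4 boundary: /vsp/ — longest licit onset from the right is /sp/, leaving /v/ as coda.
σ4/σ5 boundary: cluster /ztsm/ — the longest permitted-onset suffix is /sm/; onset = /sm/, preceding coda = /zt/.
So the parse is sfu.spa.fav.spazt.smath.
Mapping each syllable to C/V: /sfu/ → CCV, /spa/ → CCV, /fav/ → CVC, /spazt/ → CCVCC, /smath/ → CCVCC.

CCV.CCV.CVC.CCVCC.CCVCC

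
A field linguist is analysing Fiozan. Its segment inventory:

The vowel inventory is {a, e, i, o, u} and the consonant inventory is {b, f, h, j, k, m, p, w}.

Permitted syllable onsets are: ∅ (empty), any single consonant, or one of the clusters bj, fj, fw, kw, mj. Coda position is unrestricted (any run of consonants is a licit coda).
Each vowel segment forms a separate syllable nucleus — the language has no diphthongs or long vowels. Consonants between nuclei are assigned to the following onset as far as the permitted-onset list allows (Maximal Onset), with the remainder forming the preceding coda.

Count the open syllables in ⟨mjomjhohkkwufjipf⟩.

Nuclei (vowels): o, o, u, i → 4 syllables.
σ1/σ2 boundary: /mjh/ splits as /mj/ + /h/ (/h/ is the longest suffix that is a licit onset).
σ2/σ3 boundary: /hkkw/ — longest licit onset from the right is /kw/, leaving /hk/ as coda.
σ3/σ4 boundary: /fj/ — entire cluster is a permitted onset → onset /fj/, coda ∅.
Putting it together: mjomj.hohk.kwu.fjipf.
Classifying each syllable: /mjomj/ (closed), /hohk/ (closed), /kwu/ (open), /fjipf/ (closed).
Open syllables: 1.

1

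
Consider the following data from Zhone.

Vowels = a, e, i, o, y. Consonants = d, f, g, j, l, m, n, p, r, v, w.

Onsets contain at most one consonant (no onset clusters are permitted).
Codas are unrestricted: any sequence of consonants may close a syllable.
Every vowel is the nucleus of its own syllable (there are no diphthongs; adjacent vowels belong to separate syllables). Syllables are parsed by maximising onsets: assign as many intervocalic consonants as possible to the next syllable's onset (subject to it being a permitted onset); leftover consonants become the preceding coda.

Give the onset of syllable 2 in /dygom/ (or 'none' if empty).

Nuclei (vowels): y, o → 2 syllables.
/y…o/ gap (V1→V2): /g/ is a single consonant, so it becomes the next onset.
So the parse is dy.gom.
Syllable 2 is /gom/: onset /g/, nucleus /o/, coda /m/.

g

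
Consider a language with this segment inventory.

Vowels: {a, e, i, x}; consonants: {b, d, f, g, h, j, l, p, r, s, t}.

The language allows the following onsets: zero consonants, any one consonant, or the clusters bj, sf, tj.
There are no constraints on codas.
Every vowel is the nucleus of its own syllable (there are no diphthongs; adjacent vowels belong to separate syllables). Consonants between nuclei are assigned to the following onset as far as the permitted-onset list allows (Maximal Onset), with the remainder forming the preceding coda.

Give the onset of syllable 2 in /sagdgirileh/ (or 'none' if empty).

g

Nuclei (vowels): a, i, i, e → 4 syllables.
σ1/σ2 boundary: /gdg/ — longest licit onset from the right is /g/, leaving /gd/ as coda.
σ2/σ3 boundary: /r/ is a single consonant, so it becomes the next onset.
σ3/σ4 boundary: just /l/ — single C goes to the following onset.
So the parse is sagd.gi.ri.leh.
Syllable 2 is /gi/: onset /g/, nucleus /i/, coda ∅.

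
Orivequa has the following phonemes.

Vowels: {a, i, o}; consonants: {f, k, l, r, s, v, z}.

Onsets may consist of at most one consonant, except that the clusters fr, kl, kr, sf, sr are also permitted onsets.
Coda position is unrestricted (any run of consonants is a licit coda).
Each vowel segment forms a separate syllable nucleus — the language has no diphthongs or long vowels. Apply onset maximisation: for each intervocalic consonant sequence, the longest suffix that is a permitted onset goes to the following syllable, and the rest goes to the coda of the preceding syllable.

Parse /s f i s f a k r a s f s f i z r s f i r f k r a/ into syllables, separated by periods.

Nuclei (vowels): i, a, a, i, i, a → 6 syllables.
σ1/σ2 boundary: cluster /sf/ — /sf/ is itself a permitted onset, so the whole cluster goes right; preceding coda = ∅.
σ2/σ3 boundary: cluster /kr/ — /kr/ is itself a permitted onset, so the whole cluster goes right; preceding coda = ∅.
σ3/σ4 boundary: cluster /sfsf/ — the longest permitted-onset suffix is /sf/; onset = /sf/, preceding coda = /sf/.
σ4/σ5 boundary: /zrsf/ splits as /zr/ + /sf/ (/sf/ is the longest suffix that is a licit onset).
σ5/σ6 boundary: /rfkr/; trying suffixes from longest down, /kr/ is the first permitted one, so coda /rf/ | onset /kr/.

sfi.sfa.krasf.sfizr.sfirf.kra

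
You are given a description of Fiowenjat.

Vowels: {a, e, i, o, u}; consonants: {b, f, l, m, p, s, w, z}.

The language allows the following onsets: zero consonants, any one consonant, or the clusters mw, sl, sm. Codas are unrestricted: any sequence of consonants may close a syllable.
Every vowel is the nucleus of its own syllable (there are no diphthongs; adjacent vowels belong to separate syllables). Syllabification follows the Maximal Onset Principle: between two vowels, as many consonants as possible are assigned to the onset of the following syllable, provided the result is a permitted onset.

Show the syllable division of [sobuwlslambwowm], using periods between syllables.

The vowels are o, u, a, o — 4 nuclei, so 4 syllables.
σ1/σ2 boundary: /b/ → onset of the next syllable (single consonants are always licit onsets).
σ2/σ3 boundary: /wlsl/ splits as /wl/ + /sl/ (/sl/ is the longest suffix that is a licit onset).
σ3/σ4 boundary: /mbw/ splits as /mb/ + /w/ (/w/ is the longest suffix that is a licit onset).

so.buwl.slamb.wowm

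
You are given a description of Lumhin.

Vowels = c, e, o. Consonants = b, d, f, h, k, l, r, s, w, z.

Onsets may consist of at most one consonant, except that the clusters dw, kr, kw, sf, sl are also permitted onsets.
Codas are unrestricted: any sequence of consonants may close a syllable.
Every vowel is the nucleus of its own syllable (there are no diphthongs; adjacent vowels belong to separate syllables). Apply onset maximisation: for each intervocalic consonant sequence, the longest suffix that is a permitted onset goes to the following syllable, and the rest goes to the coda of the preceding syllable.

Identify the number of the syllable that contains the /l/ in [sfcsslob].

2

Nuclei (vowels): c, o → 2 syllables.
/c…o/ gap (V1→V2): cluster /ssl/ — the longest permitted-onset suffix is /sl/; onset = /sl/, preceding coda = /s/.
Syllabification: sfcs.slob.
The /l/ is in the onset of syllable 2 (/slob/).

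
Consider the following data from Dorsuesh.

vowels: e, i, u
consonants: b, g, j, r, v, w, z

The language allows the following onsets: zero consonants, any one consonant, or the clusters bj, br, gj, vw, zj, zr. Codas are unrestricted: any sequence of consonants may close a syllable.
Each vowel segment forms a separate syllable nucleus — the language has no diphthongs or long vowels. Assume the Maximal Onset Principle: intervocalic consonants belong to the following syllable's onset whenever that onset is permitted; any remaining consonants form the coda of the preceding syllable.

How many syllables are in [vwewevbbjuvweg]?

4

The vowels are e, e, u, e — 4 nuclei, so 4 syllables.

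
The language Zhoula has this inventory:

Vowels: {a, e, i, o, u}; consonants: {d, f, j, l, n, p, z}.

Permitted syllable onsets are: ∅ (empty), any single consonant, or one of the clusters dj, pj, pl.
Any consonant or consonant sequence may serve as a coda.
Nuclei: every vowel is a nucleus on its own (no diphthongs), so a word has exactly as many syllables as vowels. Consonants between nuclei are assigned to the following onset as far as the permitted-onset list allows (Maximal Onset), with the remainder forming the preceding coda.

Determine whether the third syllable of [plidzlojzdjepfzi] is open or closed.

closed

Vowels present: i, o, e, i; each is a nucleus, giving 4 syllables.
σ1/σ2 boundary: /dzl/ — longest licit onset from the right is /l/, leaving /dz/ as coda.
σ2/σ3 boundary: cluster /jzdj/ — the longest permitted-onset suffix is /dj/; onset = /dj/, preceding coda = /jz/.
σ3/σ4 boundary: /pfz/ splits as /pf/ + /z/ (/z/ is the longest suffix that is a licit onset).
Putting it together: plidz.lojz.djepf.zi.
Syllable 3 is /djepf/ with coda /pf/, so it is closed.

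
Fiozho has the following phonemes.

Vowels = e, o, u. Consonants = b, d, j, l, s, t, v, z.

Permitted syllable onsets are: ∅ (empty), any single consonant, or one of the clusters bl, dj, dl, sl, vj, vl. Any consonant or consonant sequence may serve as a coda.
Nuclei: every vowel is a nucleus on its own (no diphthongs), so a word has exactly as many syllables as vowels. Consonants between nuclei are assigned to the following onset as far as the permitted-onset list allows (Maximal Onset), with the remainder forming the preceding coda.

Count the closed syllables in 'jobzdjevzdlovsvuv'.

Vowels present: o, e, o, u; each is a nucleus, giving 4 syllables.
Between /o/ (V1) and /e/ (V2): /bzdj/; trying suffixes from longest down, /dj/ is the first permitted one, so coda /bz/ | onset /dj/.
Between /e/ (V2) and /o/ (V3): /vzdl/; trying suffixes from longest down, /dl/ is the first permitted one, so coda /vz/ | onset /dl/.
Between /o/ (V3) and /u/ (V4): cluster /vsv/ — the longest permitted-onset suffix is /v/; onset = /v/, preceding coda = /vs/.
So the parse is jobz.djevz.dlovs.vuv.
Classifying each syllable: /jobz/ (closed), /djevz/ (closed), /dlovs/ (closed), /vuv/ (closed).
Closed syllables: 4.

4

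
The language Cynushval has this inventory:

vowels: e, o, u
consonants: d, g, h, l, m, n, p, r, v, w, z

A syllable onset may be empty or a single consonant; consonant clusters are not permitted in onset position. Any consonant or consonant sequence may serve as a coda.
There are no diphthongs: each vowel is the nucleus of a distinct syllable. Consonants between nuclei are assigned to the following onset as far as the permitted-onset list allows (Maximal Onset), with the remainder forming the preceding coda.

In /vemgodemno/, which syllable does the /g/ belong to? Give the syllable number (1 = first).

The vowels are e, o, e, o — 4 nuclei, so 4 syllables.
/e…o/ gap (V1→V2): cluster /mg/ — the longest permitted-onset suffix is /g/; onset = /g/, preceding coda = /m/.
/o…e/ gap (V2→V3): /d/ is a single consonant, so it becomes the next onset.
/e…o/ gap (V3→V4): /mn/; trying suffixes from longest down, /n/ is the first permitted one, so coda /m/ | onset /n/.
Putting it together: vem.go.dem.no.
The /g/ is in the onset of syllable 2 (/go/).

2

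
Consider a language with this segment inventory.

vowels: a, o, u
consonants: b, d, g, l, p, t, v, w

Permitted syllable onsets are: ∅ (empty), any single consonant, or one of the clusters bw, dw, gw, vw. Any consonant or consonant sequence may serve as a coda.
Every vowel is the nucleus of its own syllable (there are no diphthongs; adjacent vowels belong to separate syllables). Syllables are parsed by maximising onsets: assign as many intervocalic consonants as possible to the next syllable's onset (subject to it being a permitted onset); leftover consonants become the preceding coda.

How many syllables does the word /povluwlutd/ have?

3

Nuclei (vowels): o, u, u → 3 syllables.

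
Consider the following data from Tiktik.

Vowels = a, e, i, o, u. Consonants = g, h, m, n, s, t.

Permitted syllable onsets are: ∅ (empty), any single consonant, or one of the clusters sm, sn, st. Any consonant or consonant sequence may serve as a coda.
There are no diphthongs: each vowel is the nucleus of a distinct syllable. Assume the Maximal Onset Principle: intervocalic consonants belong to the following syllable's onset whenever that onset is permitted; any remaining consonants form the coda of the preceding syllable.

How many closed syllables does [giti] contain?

0

Vowels present: i, i; each is a nucleus, giving 2 syllables.
Between /i/ (V1) and /i/ (V2): just /t/ — single C goes to the following onset.
Putting it together: gi.ti.
Classifying each syllable: /gi/ (open), /ti/ (open).
Closed syllables: 0.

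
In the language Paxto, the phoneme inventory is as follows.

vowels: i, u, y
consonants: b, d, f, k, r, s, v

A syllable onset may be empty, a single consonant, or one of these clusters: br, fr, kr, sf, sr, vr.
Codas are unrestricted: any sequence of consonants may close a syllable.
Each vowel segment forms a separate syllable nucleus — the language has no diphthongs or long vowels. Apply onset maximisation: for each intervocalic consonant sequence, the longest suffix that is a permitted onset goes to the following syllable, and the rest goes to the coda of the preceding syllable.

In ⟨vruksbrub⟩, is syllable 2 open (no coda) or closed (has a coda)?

closed

The vowels are u, u — 2 nuclei, so 2 syllables.
σ1/σ2 boundary: /ksbr/ splits as /ks/ + /br/ (/br/ is the longest suffix that is a licit onset).
Result: vruks.brub.
Syllable 2 is /brub/ with coda /b/, so it is closed.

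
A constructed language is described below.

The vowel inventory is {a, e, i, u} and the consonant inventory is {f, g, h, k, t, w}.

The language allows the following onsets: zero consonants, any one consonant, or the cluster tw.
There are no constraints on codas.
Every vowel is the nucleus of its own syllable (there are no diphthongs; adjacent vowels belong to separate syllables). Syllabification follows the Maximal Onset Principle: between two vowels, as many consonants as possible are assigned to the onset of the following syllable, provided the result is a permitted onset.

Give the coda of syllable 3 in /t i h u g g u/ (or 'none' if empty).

none

Vowels present: i, u, u; each is a nucleus, giving 3 syllables.
/i…u/ gap (V1→V2): /h/ is a single consonant, so it becomes the next onset.
/u…u/ gap (V2→V3): /gg/; trying suffixes from longest down, /g/ is the first permitted one, so coda /g/ | onset /g/.
Syllabification: ti.hug.gu.
Syllable 3 is /gu/: onset /g/, nucleus /u/, coda ∅.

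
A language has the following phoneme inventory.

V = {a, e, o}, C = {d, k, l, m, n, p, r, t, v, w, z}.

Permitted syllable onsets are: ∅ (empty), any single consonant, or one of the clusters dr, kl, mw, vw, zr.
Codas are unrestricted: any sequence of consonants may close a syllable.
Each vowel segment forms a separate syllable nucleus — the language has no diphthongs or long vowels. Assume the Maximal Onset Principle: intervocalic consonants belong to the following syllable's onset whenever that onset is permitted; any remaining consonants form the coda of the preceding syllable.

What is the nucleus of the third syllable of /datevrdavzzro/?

Vowels present: a, e, a, o; each is a nucleus, giving 4 syllables.
The third nucleus (vowel 3 from the left) is /a/.

a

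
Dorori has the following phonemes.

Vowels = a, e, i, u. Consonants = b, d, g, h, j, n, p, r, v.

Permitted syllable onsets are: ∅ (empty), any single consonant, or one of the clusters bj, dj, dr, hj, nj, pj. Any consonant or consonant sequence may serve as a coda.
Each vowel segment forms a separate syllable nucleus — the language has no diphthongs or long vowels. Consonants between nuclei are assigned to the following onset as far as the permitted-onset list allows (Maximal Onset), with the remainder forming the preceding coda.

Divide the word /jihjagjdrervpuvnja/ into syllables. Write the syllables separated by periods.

The vowels are i, a, e, u, a — 5 nuclei, so 5 syllables.
Between /i/ (V1) and /a/ (V2): cluster /hj/ — /hj/ is itself a permitted onset, so the whole cluster goes right; preceding coda = ∅.
Between /a/ (V2) and /e/ (V3): /gjdr/; trying suffixes from longest down, /dr/ is the first permitted one, so coda /gj/ | onset /dr/.
Between /e/ (V3) and /u/ (V4): cluster /rvp/ — the longest permitted-onset suffix is /p/; onset = /p/, preceding coda = /rv/.
Between /u/ (V4) and /a/ (V5): /vnj/; trying suffixes from longest down, /nj/ is the first permitted one, so coda /v/ | onset /nj/.

ji.hjagj.drerv.puv.nja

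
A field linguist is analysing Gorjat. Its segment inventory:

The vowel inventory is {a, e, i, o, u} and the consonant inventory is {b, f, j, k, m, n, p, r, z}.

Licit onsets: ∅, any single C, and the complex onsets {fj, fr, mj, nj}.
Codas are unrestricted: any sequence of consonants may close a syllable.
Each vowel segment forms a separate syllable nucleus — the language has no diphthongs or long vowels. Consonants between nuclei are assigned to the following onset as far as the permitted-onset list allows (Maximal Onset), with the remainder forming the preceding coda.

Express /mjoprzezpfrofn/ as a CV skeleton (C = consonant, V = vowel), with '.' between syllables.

CCVCC.CVCC.CCVCC

The vowels are o, e, o — 3 nuclei, so 3 syllables.
Between /o/ (V1) and /e/ (V2): /prz/ splits as /pr/ + /z/ (/z/ is the longest suffix that is a licit onset).
Between /e/ (V2) and /o/ (V3): /zpfr/; trying suffixes from longest down, /fr/ is the first permitted one, so coda /zp/ | onset /fr/.
Putting it together: mjopr.zezp.frofn.
Mapping each syllable to C/V: /mjopr/ → CCVCC, /zezp/ → CVCC, /frofn/ → CCVCC.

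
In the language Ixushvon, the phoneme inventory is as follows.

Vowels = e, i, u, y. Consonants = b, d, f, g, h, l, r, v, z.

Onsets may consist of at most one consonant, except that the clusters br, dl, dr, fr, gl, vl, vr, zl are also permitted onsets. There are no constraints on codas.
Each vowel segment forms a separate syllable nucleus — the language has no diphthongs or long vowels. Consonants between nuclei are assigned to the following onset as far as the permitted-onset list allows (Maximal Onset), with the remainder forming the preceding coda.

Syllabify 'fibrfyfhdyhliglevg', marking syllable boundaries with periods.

Nuclei (vowels): i, y, y, i, e → 5 syllables.
/i…y/ gap (V1→V2): cluster /brf/ — the longest permitted-onset suffix is /f/; onset = /f/, preceding coda = /br/.
/y…y/ gap (V2→V3): /fhd/; trying suffixes from longest down, /d/ is the first permitted one, so coda /fh/ | onset /d/.
/y…i/ gap (V3→V4): /hl/; trying suffixes from longest down, /l/ is the first permitted one, so coda /h/ | onset /l/.
/i…e/ gap (V4→V5): /gl/ — entire cluster is a permitted onset → onset /gl/, coda ∅.

fibr.fyfh.dyh.li.glevg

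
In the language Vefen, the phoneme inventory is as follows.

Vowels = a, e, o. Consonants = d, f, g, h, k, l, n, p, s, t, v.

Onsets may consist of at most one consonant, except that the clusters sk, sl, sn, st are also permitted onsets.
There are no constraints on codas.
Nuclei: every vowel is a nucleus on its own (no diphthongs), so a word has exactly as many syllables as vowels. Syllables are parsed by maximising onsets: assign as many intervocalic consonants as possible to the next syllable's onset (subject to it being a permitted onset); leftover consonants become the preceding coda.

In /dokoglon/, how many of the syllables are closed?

2

The vowels are o, o, o — 3 nuclei, so 3 syllables.
V1 /o/ – V2 /o/: /k/ → onset of the next syllable (single consonants are always licit onsets).
V2 /o/ – V3 /o/: cluster /gl/ — the longest permitted-onset suffix is /l/; onset = /l/, preceding coda = /g/.
Syllabification: do.kog.lon.
Classifying each syllable: /do/ (open), /kog/ (closed), /lon/ (closed).
Closed syllables: 2.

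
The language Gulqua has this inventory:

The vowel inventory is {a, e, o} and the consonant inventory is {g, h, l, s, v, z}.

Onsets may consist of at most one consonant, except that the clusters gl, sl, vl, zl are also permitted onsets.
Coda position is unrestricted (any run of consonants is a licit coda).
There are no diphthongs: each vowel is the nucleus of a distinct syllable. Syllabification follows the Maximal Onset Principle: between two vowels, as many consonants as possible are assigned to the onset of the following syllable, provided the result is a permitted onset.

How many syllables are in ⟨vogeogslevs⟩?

Vowels present: o, e, o, e; each is a nucleus, giving 4 syllables.

4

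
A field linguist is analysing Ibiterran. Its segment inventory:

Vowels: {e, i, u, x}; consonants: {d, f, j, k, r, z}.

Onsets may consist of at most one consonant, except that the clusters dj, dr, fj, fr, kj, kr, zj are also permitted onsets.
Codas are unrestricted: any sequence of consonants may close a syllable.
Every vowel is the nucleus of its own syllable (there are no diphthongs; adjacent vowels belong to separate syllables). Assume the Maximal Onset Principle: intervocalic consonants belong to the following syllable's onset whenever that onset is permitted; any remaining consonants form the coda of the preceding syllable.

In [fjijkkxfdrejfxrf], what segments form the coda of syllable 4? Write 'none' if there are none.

Vowels present: i, x, e, x; each is a nucleus, giving 4 syllables.
σ1/σ2 boundary: /jkk/ splits as /jk/ + /k/ (/k/ is the longest suffix that is a licit onset).
σ2/σ3 boundary: cluster /fdr/ — the longest permitted-onset suffix is /dr/; onset = /dr/, preceding coda = /f/.
σ3/σ4 boundary: /jf/ — longest licit onset from the right is /f/, leaving /j/ as coda.
So the parse is fjijk.kxf.drej.fxrf.
Syllable 4 is /fxrf/: onset /f/, nucleus /x/, coda /rf/.

rf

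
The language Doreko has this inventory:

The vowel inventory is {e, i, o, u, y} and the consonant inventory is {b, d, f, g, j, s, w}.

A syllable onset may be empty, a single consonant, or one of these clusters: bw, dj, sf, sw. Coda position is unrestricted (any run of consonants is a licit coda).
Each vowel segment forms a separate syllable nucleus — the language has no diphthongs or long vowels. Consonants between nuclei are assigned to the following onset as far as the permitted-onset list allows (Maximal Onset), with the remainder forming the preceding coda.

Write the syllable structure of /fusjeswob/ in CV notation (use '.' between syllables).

CVC.CV.CCVC

Nuclei (vowels): u, e, o → 3 syllables.
/u…e/ gap (V1→V2): /sj/ splits as /s/ + /j/ (/j/ is the longest suffix that is a licit onset).
/e…o/ gap (V2→V3): cluster /sw/ — /sw/ is itself a permitted onset, so the whole cluster goes right; preceding coda = ∅.
Result: fus.je.swob.
Mapping each syllable to C/V: /fus/ → CVC, /je/ → CV, /swob/ → CCVC.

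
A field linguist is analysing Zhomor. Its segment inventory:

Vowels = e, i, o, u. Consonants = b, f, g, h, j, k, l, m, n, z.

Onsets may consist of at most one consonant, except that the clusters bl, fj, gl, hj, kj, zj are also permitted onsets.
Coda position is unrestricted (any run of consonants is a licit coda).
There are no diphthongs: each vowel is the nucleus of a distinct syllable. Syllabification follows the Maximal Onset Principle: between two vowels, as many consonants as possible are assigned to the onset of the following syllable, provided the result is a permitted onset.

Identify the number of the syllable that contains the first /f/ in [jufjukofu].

Vowels present: u, u, o, u; each is a nucleus, giving 4 syllables.
V1 /u/ – V2 /u/: cluster /fj/ — /fj/ is itself a permitted onset, so the whole cluster goes right; preceding coda = ∅.
V2 /u/ – V3 /o/: /k/ is a single consonant, so it becomes the next onset.
V3 /o/ – V4 /u/: just /f/ — single C goes to the following onset.
Result: ju.fju.ko.fu.
The first /f/ is in the onset of syllable 2 (/fju/).

2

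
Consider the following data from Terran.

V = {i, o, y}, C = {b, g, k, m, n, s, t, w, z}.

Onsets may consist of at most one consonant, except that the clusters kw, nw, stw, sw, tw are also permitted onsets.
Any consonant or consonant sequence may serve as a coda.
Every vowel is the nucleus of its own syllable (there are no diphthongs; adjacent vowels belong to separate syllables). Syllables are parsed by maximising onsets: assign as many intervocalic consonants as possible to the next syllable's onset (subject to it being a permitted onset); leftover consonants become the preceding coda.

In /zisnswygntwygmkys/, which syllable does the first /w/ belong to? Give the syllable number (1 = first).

2

The vowels are i, y, y, y — 4 nuclei, so 4 syllables.
σ1/σ2 boundary: /snsw/ splits as /sn/ + /sw/ (/sw/ is the longest suffix that is a licit onset).
σ2/σ3 boundary: /gntw/ — longest licit onset from the right is /tw/, leaving /gn/ as coda.
σ3/σ4 boundary: cluster /gmk/ — the longest permitted-onset suffix is /k/; onset = /k/, preceding coda = /gm/.
Syllabification: zisn.swygn.twygm.kys.
The first /w/ is in the onset of syllable 2 (/swygn/).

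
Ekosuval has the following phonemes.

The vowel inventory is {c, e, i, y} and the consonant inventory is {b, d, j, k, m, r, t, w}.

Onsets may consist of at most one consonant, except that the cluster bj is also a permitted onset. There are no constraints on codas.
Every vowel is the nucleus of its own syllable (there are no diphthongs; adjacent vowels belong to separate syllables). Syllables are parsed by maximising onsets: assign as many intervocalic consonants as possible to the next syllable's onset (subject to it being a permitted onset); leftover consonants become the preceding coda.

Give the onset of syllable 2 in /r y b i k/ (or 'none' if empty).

Vowels present: y, i; each is a nucleus, giving 2 syllables.
σ1/σ2 boundary: /b/ is a single consonant, so it becomes the next onset.
Syllabification: ry.bik.
Syllable 2 is /bik/: onset /b/, nucleus /i/, coda /k/.

b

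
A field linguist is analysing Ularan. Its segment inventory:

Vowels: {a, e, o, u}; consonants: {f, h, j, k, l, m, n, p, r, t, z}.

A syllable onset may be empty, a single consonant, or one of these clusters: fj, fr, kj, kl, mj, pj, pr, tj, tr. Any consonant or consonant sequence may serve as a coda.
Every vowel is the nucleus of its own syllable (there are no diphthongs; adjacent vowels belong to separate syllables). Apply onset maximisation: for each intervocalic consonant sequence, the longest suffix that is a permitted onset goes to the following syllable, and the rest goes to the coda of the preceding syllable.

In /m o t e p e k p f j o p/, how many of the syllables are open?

2

The vowels are o, e, e, o — 4 nuclei, so 4 syllables.
V1 /o/ – V2 /e/: /t/ is a single consonant, so it becomes the next onset.
V2 /e/ – V3 /e/: /p/ is a single consonant, so it becomes the next onset.
V3 /e/ – V4 /o/: cluster /kpfj/ — the longest permitted-onset suffix is /fj/; onset = /fj/, preceding coda = /kp/.
Putting it together: mo.te.pekp.fjop.
Classifying each syllable: /mo/ (open), /te/ (open), /pekp/ (closed), /fjop/ (closed).
Open syllables: 2.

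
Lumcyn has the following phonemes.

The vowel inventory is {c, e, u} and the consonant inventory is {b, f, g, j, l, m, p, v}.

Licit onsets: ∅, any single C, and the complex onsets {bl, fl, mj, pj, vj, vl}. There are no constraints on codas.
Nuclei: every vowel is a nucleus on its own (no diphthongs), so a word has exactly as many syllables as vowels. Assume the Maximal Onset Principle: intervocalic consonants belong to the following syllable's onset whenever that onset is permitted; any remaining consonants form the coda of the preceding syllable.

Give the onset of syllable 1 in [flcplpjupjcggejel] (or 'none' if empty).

fl

Nuclei (vowels): c, u, c, e, e → 5 syllables.
V1 /c/ – V2 /u/: /plpj/; trying suffixes from longest down, /pj/ is the first permitted one, so coda /pl/ | onset /pj/.
V2 /u/ – V3 /c/: cluster /pj/ — /pj/ is itself a permitted onset, so the whole cluster goes right; preceding coda = ∅.
V3 /c/ – V4 /e/: /gg/ — longest licit onset from the right is /g/, leaving /g/ as coda.
V4 /e/ – V5 /e/: /j/ is a single consonant, so it becomes the next onset.
Result: flcpl.pju.pjcg.ge.jel.
Syllable 1 is /flcpl/: onset /fl/, nucleus /c/, coda /pl/.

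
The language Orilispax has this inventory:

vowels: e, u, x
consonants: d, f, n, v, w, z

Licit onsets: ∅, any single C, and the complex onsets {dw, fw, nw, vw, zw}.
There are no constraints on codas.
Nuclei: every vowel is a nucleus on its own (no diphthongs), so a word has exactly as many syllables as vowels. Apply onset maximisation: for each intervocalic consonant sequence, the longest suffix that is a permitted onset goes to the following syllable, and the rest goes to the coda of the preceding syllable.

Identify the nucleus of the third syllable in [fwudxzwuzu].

u

Nuclei (vowels): u, x, u, u → 4 syllables.
The third nucleus (vowel 3 from the left) is /u/.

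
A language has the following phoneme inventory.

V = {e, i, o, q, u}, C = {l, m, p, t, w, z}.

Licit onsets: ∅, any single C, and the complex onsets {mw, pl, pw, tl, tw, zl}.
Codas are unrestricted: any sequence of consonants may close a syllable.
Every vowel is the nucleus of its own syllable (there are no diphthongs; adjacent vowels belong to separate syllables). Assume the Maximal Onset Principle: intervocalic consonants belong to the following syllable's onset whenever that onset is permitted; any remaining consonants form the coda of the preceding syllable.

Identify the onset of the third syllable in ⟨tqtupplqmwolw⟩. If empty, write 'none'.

Nuclei (vowels): q, u, q, o → 4 syllables.
/q…u/ gap (V1→V2): just /t/ — single C goes to the following onset.
/u…q/ gap (V2→V3): /ppl/; trying suffixes from longest down, /pl/ is the first permitted one, so coda /p/ | onset /pl/.
/q…o/ gap (V3→V4): cluster /mw/ — /mw/ is itself a permitted onset, so the whole cluster goes right; preceding coda = ∅.
So the parse is tq.tup.plq.mwolw.
Syllable 3 is /plq/: onset /pl/, nucleus /q/, coda ∅.

pl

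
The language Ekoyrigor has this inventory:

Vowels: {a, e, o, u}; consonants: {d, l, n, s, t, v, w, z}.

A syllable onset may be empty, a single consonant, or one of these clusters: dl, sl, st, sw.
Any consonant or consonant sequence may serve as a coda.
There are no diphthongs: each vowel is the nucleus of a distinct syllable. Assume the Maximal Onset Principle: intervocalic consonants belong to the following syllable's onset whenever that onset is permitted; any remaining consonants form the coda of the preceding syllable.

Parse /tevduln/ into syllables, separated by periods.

tev.duln

Vowels present: e, u; each is a nucleus, giving 2 syllables.
V1 /e/ – V2 /u/: /vd/ — longest licit onset from the right is /d/, leaving /v/ as coda.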